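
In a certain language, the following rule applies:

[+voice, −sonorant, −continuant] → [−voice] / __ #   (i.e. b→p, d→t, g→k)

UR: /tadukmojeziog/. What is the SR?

Scanning /tadukmojeziog/: /d/ at position 3 is not in the conditioning environment; /g/ is a voiced stop in word-final position, so it devoices to [k].
Result: [tadukmojeziok].

tadukmojeziok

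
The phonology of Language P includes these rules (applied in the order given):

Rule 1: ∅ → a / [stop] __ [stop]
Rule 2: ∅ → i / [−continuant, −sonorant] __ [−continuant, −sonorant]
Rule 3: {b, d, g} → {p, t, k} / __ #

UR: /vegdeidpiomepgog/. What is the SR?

Rule 1 (stop-cluster a-epenthesis): /g/ and /d/ form a stop–stop cluster, so [a] is inserted between them. /d/ and /p/ form a stop–stop cluster, so [a] is inserted between them. /p/ and /g/ form a stop–stop cluster, so [a] is inserted between them. /vegdeidpiomepgog/ → vegadeidapiomepagog.
Rule 2 (stop-cluster i-epenthesis): no segment meets the environment; /vegadeidapiomepagog/ is unchanged.
Rule 3 (final devoicing): /g/ is a voiced stop in word-final position, so it devoices to [k]. /vegadeidapiomepagog/ → vegadeidapiomepagok.

vegadeidapiomepagok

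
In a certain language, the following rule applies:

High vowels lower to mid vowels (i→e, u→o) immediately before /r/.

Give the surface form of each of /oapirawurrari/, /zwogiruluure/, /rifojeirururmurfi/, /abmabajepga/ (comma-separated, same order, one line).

oaperaworrari, zwogeruluore, rifojeerorormorfi, abmabajepga

/oapirawurrari/: /i/ is a high vowel immediately before /r/, so it lowers to [e]. /u/ is a high vowel immediately before /r/, so it lowers to [o]. → [oaperaworrari].
/zwogiruluure/: /i/ is a high vowel immediately before /r/, so it lowers to [e]. /u/ is a high vowel immediately before /r/, so it lowers to [o]. → [zwogeruluore].
/rifojeirururmurfi/: /i/ is a high vowel immediately before /r/, so it lowers to [e]. /u/ is a high vowel immediately before /r/, so it lowers to [o]. /u/ is a high vowel immediately before /r/, so it lowers to [o]. /u/ is a high vowel immediately before /r/, so it lowers to [o]. → [rifojeerorormorfi].
/abmabajepga/: the rule's environment is not met; surfaces unchanged as [abmabajepga].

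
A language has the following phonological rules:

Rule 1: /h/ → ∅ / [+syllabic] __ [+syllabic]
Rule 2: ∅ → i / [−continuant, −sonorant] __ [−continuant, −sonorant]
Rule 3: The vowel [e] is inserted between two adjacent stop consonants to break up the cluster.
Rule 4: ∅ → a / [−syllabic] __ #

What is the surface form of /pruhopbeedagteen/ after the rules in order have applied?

Rule 1 (intervocalic h-deletion): /h/ occurs between vowels /u/ and /o/, so it deletes. /pruhopbeedagteen/ → pruopbeedagteen.
Rule 2 (stop-cluster i-epenthesis): /p/ and /b/ form a stop–stop cluster, so [i] is inserted between them. /g/ and /t/ form a stop–stop cluster, so [i] is inserted between them. /pruopbeedagteen/ → pruopibeedagiteen.
Rule 3 (stop-cluster e-epenthesis): no segment meets the environment; /pruopibeedagiteen/ is unchanged.
Rule 4 (final a-epenthesis): the form ends in the consonant /n/, so [a] is inserted word-finally. /pruopibeedagiteen/ → pruopibeedagiteena.

pruopibeedagiteena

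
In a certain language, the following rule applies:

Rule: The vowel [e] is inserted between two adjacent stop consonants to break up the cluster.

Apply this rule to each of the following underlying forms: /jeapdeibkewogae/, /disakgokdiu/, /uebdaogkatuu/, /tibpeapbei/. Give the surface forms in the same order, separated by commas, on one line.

/jeapdeibkewogae/: /p/ and /d/ form a stop–stop cluster, so [e] is inserted between them. /b/ and /k/ form a stop–stop cluster, so [e] is inserted between them. → [jeapedeibekewogae].
/disakgokdiu/: /k/ and /g/ form a stop–stop cluster, so [e] is inserted between them. /k/ and /d/ form a stop–stop cluster, so [e] is inserted between them. → [disakegokediu].
/uebdaogkatuu/: /b/ and /d/ form a stop–stop cluster, so [e] is inserted between them. /g/ and /k/ form a stop–stop cluster, so [e] is inserted between them. → [uebedaogekatuu].
/tibpeapbei/: /b/ and /p/ form a stop–stop cluster, so [e] is inserted between them. /p/ and /b/ form a stop–stop cluster, so [e] is inserted between them. → [tibepeapebei].

jeapedeibekewogae, disakegokediu, uebedaogekatuu, tibepeapebei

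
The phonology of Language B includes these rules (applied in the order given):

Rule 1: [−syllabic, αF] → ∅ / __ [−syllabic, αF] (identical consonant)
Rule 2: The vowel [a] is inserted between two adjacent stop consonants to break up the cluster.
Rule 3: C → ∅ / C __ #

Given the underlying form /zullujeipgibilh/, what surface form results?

Rule 1 (degemination): /ll/ is a geminate; the first /l/ deletes. /zullujeipgibilh/ → zulujeipgibilh.
Rule 2 (stop-cluster a-epenthesis): /p/ and /g/ form a stop–stop cluster, so [a] is inserted between them. /zulujeipgibilh/ → zulujeipagibilh.
Rule 3 (final cluster simplification): /h/ is the second consonant of a word-final cluster /lh/, so it deletes. /zulujeipagibilh/ → zulujeipagibil.

zulujeipagibil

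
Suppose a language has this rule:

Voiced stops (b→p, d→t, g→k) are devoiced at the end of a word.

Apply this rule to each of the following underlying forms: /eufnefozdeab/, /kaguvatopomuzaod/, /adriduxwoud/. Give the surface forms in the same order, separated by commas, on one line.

/eufnefozdeab/: /b/ is a voiced stop in word-final position, so it devoices to [p]. → [eufnefozdeap].
/kaguvatopomuzaod/: /d/ is a voiced stop in word-final position, so it devoices to [t]. → [kaguvatopomuzaot].
/adriduxwoud/: /d/ is a voiced stop in word-final position, so it devoices to [t]. → [adriduxwout].

eufnefozdeap, kaguvatopomuzaot, adriduxwout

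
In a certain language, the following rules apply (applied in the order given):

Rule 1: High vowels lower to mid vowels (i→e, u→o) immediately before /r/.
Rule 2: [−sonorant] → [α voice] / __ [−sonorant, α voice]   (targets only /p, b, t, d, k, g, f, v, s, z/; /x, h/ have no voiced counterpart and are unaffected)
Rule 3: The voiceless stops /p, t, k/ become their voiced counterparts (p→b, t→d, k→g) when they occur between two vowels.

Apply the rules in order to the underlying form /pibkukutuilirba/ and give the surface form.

pipkuguduilerba

Rule 1 (pre-rhotic lowering): /i/ is a high vowel immediately before /r/, so it lowers to [e]. /pibkukutuilirba/ → pibkukutuilerba.
Rule 2 (regressive voicing assimilation): /b/ precedes the voiceless obstruent /k/, so it devoices to [p] by assimilation. /pibkukutuilerba/ → pipkukutuilerba.
Rule 3 (intervocalic voicing): /k/ is a voiceless stop between vowels /u/ and /u/, so it voices to [g]. /t/ is a voiceless stop between vowels /u/ and /u/, so it voices to [d]. /pipkukutuilerba/ → pipkuguduilerba.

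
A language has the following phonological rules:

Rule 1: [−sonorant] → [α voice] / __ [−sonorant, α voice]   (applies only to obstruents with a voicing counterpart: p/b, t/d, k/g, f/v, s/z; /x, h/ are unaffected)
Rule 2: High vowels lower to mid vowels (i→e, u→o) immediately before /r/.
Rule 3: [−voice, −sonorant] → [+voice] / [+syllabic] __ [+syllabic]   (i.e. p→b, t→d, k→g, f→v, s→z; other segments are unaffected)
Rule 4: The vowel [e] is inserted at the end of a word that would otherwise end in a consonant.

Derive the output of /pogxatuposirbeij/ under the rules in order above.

pokxadubozerbeije

Rule 1 (regressive voicing assimilation): /g/ precedes the voiceless obstruent /x/, so it devoices to [k] by assimilation. /pogxatuposirbeij/ → pokxatuposirbeij.
Rule 2 (pre-rhotic lowering): /i/ is a high vowel immediately before /r/, so it lowers to [e]. /pokxatuposirbeij/ → pokxatuposerbeij.
Rule 3 (intervocalic voicing): /t/ is a voiceless obstruent between vowels /a/ and /u/, so it voices to [d]. /p/ is a voiceless obstruent between vowels /u/ and /o/, so it voices to [b]. /s/ is a voiceless obstruent between vowels /o/ and /e/, so it voices to [z]. /pokxatuposerbeij/ → pokxadubozerbeij.
Rule 4 (final e-epenthesis): the form ends in the consonant /j/, so [e] is inserted word-finally. /pokxadubozerbeij/ → pokxadubozerbeije.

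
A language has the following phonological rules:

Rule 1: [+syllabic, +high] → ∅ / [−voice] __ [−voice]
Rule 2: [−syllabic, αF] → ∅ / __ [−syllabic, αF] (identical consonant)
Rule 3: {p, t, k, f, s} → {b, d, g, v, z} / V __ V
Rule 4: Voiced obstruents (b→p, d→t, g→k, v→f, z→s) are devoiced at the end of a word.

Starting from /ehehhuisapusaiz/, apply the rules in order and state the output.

ehehuizapsais

Rule 1 (high vowel syncope): /u/ is a high vowel flanked by voiceless consonants /p/ and /s/, so it deletes. /ehehhuisapusaiz/ → ehehhuisapsaiz.
Rule 2 (degemination): /hh/ is a geminate; the first /h/ deletes. /ehehhuisapsaiz/ → ehehuisapsaiz.
Rule 3 (intervocalic voicing): /s/ is a voiceless obstruent between vowels /i/ and /a/, so it voices to [z]. /ehehuisapsaiz/ → ehehuizapsaiz.
Rule 4 (final devoicing): /z/ is a voiced obstruent in word-final position, so it devoices to [s]. /ehehuizapsaiz/ → ehehuizapsais.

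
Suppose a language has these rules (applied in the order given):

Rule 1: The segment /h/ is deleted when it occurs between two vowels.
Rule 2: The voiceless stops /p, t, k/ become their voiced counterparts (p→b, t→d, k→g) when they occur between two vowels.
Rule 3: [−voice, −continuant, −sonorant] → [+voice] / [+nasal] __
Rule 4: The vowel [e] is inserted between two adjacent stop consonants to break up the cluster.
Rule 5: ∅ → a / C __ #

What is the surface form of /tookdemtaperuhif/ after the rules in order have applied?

tookedemdaberuifa

Rule 1 (intervocalic h-deletion): /h/ occurs between vowels /u/ and /i/, so it deletes. /tookdemtaperuhif/ → tookdemtaperuif.
Rule 2 (intervocalic voicing): /p/ is a voiceless stop between vowels /a/ and /e/, so it voices to [b]. /tookdemtaperuif/ → tookdemtaberuif.
Rule 3 (post-nasal voicing): /t/ is a voiceless stop immediately after the nasal /m/, so it voices to [d]. /tookdemtaberuif/ → tookdemdaberuif.
Rule 4 (stop-cluster e-epenthesis): /k/ and /d/ form a stop–stop cluster, so [e] is inserted between them. /tookdemdaberuif/ → tookedemdaberuif.
Rule 5 (final a-epenthesis): the form ends in the consonant /f/, so [a] is inserted word-finally. /tookedemdaberuif/ → tookedemdaberuifa.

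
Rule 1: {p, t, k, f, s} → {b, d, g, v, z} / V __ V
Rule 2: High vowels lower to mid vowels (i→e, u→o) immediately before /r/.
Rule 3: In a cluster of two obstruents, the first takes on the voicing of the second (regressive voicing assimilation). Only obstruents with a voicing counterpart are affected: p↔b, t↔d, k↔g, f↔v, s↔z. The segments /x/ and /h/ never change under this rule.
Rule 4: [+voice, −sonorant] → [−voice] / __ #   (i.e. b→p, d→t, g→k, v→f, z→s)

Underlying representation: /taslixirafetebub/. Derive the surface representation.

taslixeravedebup

Rule 1 (intervocalic voicing): /f/ is a voiceless obstruent between vowels /a/ and /e/, so it voices to [v]. /t/ is a voiceless obstruent between vowels /e/ and /e/, so it voices to [d]. /taslixirafetebub/ → taslixiravedebub.
Rule 2 (pre-rhotic lowering): /i/ is a high vowel immediately before /r/, so it lowers to [e]. /taslixiravedebub/ → taslixeravedebub.
Rule 3 (regressive voicing assimilation): no segment meets the environment; /taslixeravedebub/ is unchanged.
Rule 4 (final devoicing): /b/ is a voiced obstruent in word-final position, so it devoices to [p]. /taslixeravedebub/ → taslixeravedebup.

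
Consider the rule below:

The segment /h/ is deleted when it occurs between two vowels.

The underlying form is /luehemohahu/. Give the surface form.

/h/ occurs between vowels /e/ and /e/, so it deletes.
/h/ occurs between vowels /o/ and /a/, so it deletes.
/h/ occurs between vowels /a/ and /u/, so it deletes.
Surface form: [lueemoau].

lueemoau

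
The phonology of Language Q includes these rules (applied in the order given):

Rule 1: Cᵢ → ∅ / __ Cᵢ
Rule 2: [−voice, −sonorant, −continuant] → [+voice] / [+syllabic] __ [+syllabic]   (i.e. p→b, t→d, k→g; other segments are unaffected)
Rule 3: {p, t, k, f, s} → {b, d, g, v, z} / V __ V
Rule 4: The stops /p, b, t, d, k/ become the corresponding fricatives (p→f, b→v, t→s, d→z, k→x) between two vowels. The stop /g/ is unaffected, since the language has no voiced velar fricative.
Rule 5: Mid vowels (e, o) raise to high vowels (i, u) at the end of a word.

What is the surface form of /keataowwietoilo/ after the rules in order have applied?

Rule 1 (degemination): /ww/ is a geminate; the first /w/ deletes. /keataowwietoilo/ → keataowietoilo.
Rule 2 (intervocalic voicing): /t/ is a voiceless stop between vowels /a/ and /a/, so it voices to [d]. /t/ is a voiceless stop between vowels /e/ and /o/, so it voices to [d]. /keataowietoilo/ → keadaowiedoilo.
Rule 3 (intervocalic voicing): no segment meets the environment; /keadaowiedoilo/ is unchanged.
Rule 4 (intervocalic spirantization): /d/ is a stop between vowels /a/ and /a/, so it spirantizes to the fricative [z]. /d/ is a stop between vowels /e/ and /o/, so it spirantizes to the fricative [z]. /keadaowiedoilo/ → keazaowiezoilo.
Rule 5 (final vowel raising): /o/ is a mid vowel in word-final position, so it raises to [u]. /keazaowiezoilo/ → keazaowiezoilu.

keazaowiezoilu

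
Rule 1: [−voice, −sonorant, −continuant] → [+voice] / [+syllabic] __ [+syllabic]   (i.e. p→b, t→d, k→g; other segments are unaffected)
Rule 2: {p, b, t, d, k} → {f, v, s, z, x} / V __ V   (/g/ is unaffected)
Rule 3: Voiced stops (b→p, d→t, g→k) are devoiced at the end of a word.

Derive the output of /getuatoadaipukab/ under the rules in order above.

Rule 1 (intervocalic voicing): /t/ is a voiceless stop between vowels /e/ and /u/, so it voices to [d]. /t/ is a voiceless stop between vowels /a/ and /o/, so it voices to [d]. /p/ is a voiceless stop between vowels /i/ and /u/, so it voices to [b]. /k/ is a voiceless stop between vowels /u/ and /a/, so it voices to [g]. /getuatoadaipukab/ → geduadoadaibugab.
Rule 2 (intervocalic spirantization): /d/ is a stop between vowels /e/ and /u/, so it spirantizes to the fricative [z]. /d/ is a stop between vowels /a/ and /o/, so it spirantizes to the fricative [z]. /d/ is a stop between vowels /a/ and /a/, so it spirantizes to the fricative [z]. /b/ is a stop between vowels /i/ and /u/, so it spirantizes to the fricative [v]. /geduadoadaibugab/ → gezuazoazaivugab.
Rule 3 (final devoicing): /b/ is a voiced stop in word-final position, so it devoices to [p]. /gezuazoazaivugab/ → gezuazoazaivugap.

gezuazoazaivugap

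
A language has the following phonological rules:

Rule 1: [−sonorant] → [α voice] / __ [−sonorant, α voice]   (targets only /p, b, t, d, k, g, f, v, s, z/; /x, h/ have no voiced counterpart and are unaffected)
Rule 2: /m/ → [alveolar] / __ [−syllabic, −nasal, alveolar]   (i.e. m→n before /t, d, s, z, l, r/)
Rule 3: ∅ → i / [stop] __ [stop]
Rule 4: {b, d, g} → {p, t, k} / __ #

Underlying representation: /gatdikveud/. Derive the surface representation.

gadidigveut

Rule 1 (regressive voicing assimilation): /t/ precedes the voiced obstruent /d/, so it voices to [d] by assimilation. /k/ precedes the voiced obstruent /v/, so it voices to [g] by assimilation. /gatdikveud/ → gaddigveud.
Rule 2 (nasal place assimilation): no segment meets the environment; /gaddigveud/ is unchanged.
Rule 3 (stop-cluster i-epenthesis): /d/ and /d/ form a stop–stop cluster, so [i] is inserted between them. /gaddigveud/ → gadidigveud.
Rule 4 (final devoicing): /d/ is a voiced stop in word-final position, so it devoices to [t]. /gadidigveud/ → gadidigveut.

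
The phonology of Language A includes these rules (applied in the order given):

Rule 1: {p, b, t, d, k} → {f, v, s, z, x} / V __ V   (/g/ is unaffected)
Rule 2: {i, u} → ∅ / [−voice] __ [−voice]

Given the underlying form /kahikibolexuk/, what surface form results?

Rule 1 (intervocalic spirantization): /k/ is a stop between vowels /i/ and /i/, so it spirantizes to the fricative [x]. /b/ is a stop between vowels /i/ and /o/, so it spirantizes to the fricative [v]. /kahikibolexuk/ → kahixivolexuk.
Rule 2 (high vowel syncope): /i/ is a high vowel flanked by voiceless consonants /h/ and /x/, so it deletes. /u/ is a high vowel flanked by voiceless consonants /x/ and /k/, so it deletes. /kahixivolexuk/ → kahxivolexk.

kahxivolexk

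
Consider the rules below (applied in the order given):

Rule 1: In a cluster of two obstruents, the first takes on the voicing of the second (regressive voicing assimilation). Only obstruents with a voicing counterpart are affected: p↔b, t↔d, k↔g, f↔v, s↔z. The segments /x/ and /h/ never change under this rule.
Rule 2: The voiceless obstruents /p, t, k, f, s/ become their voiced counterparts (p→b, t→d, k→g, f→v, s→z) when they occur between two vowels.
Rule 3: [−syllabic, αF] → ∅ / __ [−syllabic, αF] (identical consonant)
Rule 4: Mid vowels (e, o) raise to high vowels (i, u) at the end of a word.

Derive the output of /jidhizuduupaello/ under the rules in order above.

Rule 1 (regressive voicing assimilation): /d/ precedes the voiceless obstruent /h/, so it devoices to [t] by assimilation. /jidhizuduupaello/ → jithizuduupaello.
Rule 2 (intervocalic voicing): /p/ is a voiceless obstruent between vowels /u/ and /a/, so it voices to [b]. /jithizuduupaello/ → jithizuduubaello.
Rule 3 (degemination): /ll/ is a geminate; the first /l/ deletes. /jithizuduubaello/ → jithizuduubaelo.
Rule 4 (final vowel raising): /o/ is a mid vowel in word-final position, so it raises to [u]. /jithizuduubaelo/ → jithizuduubaelu.

jithizuduubaelu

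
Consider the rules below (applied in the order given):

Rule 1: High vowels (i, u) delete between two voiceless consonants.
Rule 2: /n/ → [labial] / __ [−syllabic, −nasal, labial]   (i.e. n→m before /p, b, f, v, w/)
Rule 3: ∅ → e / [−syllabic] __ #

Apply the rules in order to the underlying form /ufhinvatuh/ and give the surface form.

ufhimvathe

Rule 1 (high vowel syncope): /u/ is a high vowel flanked by voiceless consonants /t/ and /h/, so it deletes. /ufhinvatuh/ → ufhinvath.
Rule 2 (nasal place assimilation): /n/ precedes the labial consonant /v/, so it assimilates in place to [m]. /ufhinvath/ → ufhimvath.
Rule 3 (final e-epenthesis): the form ends in the consonant /h/, so [e] is inserted word-finally. /ufhimvath/ → ufhimvathe.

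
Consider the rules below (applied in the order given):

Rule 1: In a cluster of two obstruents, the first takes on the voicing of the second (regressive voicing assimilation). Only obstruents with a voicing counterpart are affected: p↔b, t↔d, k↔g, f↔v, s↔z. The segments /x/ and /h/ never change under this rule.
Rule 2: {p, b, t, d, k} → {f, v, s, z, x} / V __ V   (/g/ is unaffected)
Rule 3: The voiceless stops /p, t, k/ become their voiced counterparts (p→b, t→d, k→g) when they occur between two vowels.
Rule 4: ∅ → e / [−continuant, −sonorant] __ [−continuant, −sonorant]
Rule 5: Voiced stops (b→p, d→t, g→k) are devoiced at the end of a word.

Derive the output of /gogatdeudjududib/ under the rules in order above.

Rule 1 (regressive voicing assimilation): /t/ precedes the voiced obstruent /d/, so it voices to [d] by assimilation. /gogatdeudjududib/ → gogaddeudjududib.
Rule 2 (intervocalic spirantization): /d/ is a stop between vowels /u/ and /u/, so it spirantizes to the fricative [z]. /d/ is a stop between vowels /u/ and /i/, so it spirantizes to the fricative [z]. /gogaddeudjududib/ → gogaddeudjuzuzib.
Rule 3 (intervocalic voicing): no segment meets the environment; /gogaddeudjuzuzib/ is unchanged.
Rule 4 (stop-cluster e-epenthesis): /d/ and /d/ form a stop–stop cluster, so [e] is inserted between them. /gogaddeudjuzuzib/ → gogadedeudjuzuzib.
Rule 5 (final devoicing): /b/ is a voiced stop in word-final position, so it devoices to [p]. /gogadedeudjuzuzib/ → gogadedeudjuzuzip.

gogadedeudjuzuzip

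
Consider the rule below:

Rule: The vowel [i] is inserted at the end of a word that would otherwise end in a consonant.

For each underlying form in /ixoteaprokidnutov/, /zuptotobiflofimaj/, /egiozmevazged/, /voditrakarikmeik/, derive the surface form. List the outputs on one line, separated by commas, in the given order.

/ixoteaprokidnutov/: the form ends in the consonant /v/, so [i] is inserted word-finally. → [ixoteaprokidnutovi].
/zuptotobiflofimaj/: the form ends in the consonant /j/, so [i] is inserted word-finally. → [zuptotobiflofimaji].
/egiozmevazged/: the form ends in the consonant /d/, so [i] is inserted word-finally. → [egiozmevazgedi].
/voditrakarikmeik/: the form ends in the consonant /k/, so [i] is inserted word-finally. → [voditrakarikmeiki].

ixoteaprokidnutovi, zuptotobiflofimaji, egiozmevazgedi, voditrakarikmeiki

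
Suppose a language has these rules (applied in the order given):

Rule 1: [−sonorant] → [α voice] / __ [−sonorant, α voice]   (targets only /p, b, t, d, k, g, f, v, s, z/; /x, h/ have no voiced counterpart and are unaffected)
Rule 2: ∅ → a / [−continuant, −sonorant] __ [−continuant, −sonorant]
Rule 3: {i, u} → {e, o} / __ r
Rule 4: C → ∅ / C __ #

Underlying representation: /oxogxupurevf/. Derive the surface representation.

Rule 1 (regressive voicing assimilation): /g/ precedes the voiceless obstruent /x/, so it devoices to [k] by assimilation. /v/ precedes the voiceless obstruent /f/, so it devoices to [f] by assimilation. /oxogxupurevf/ → oxokxupureff.
Rule 2 (stop-cluster a-epenthesis): no segment meets the environment; /oxokxupureff/ is unchanged.
Rule 3 (pre-rhotic lowering): /u/ is a high vowel immediately before /r/, so it lowers to [o]. /oxokxupureff/ → oxokxuporeff.
Rule 4 (final cluster simplification): /f/ is the second consonant of a word-final cluster /ff/, so it deletes. /oxokxuporeff/ → oxokxuporef.

oxokxuporef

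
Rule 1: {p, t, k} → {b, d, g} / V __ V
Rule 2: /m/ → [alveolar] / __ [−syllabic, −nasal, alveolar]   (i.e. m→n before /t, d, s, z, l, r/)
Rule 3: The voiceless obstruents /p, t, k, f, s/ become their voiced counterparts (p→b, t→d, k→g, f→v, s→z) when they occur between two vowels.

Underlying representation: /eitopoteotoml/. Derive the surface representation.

eidobodeodonl

Rule 1 (intervocalic voicing): /t/ is a voiceless stop between vowels /i/ and /o/, so it voices to [d]. /p/ is a voiceless stop between vowels /o/ and /o/, so it voices to [b]. /t/ is a voiceless stop between vowels /o/ and /e/, so it voices to [d]. /t/ is a voiceless stop between vowels /o/ and /o/, so it voices to [d]. /eitopoteotoml/ → eidobodeodoml.
Rule 2 (nasal place assimilation): /m/ precedes the alveolar consonant /l/, so it assimilates in place to [n]. /eidobodeodoml/ → eidobodeodonl.
Rule 3 (intervocalic voicing): no segment meets the environment; /eidobodeodonl/ is unchanged.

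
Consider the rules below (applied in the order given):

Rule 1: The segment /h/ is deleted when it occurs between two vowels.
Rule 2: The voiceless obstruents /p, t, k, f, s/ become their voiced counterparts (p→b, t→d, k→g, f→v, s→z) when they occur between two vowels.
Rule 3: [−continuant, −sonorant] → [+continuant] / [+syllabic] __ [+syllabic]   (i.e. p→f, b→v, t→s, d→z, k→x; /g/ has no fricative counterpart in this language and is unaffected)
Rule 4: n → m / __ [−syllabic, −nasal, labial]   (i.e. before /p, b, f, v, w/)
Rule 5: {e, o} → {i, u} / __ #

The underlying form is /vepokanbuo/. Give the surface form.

Rule 1 (intervocalic h-deletion): no segment meets the environment; /vepokanbuo/ is unchanged.
Rule 2 (intervocalic voicing): /p/ is a voiceless obstruent between vowels /e/ and /o/, so it voices to [b]. /k/ is a voiceless obstruent between vowels /o/ and /a/, so it voices to [g]. /vepokanbuo/ → veboganbuo.
Rule 3 (intervocalic spirantization): /b/ is a stop between vowels /e/ and /o/, so it spirantizes to the fricative [v]. /veboganbuo/ → vevoganbuo.
Rule 4 (nasal place assimilation): /n/ precedes the labial consonant /b/, so it assimilates in place to [m]. /vevoganbuo/ → vevogambuo.
Rule 5 (final vowel raising): /o/ is a mid vowel in word-final position, so it raises to [u]. /vevogambuo/ → vevogambuu.

vevogambuu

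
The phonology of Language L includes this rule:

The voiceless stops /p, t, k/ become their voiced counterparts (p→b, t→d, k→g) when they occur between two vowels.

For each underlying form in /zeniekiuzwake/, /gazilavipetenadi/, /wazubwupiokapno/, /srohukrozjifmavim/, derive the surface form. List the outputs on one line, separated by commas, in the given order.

zeniegiuzwage, gazilavibedenadi, wazubwubiogapno, srohukrozjifmavim

/zeniekiuzwake/: /k/ is a voiceless stop between vowels /e/ and /i/, so it voices to [g]. /k/ is a voiceless stop between vowels /a/ and /e/, so it voices to [g]. → [zeniegiuzwage].
/gazilavipetenadi/: /p/ is a voiceless stop between vowels /i/ and /e/, so it voices to [b]. /t/ is a voiceless stop between vowels /e/ and /e/, so it voices to [d]. → [gazilavibedenadi].
/wazubwupiokapno/: /p/ is a voiceless stop between vowels /u/ and /i/, so it voices to [b]. /k/ is a voiceless stop between vowels /o/ and /a/, so it voices to [g]. → [wazubwubiogapno].
/srohukrozjifmavim/: the rule's environment is not met; surfaces unchanged as [srohukrozjifmavim].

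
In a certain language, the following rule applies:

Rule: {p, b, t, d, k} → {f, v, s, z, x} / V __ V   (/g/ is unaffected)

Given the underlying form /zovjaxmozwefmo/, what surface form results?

No segment of /zovjaxmozwefmo/ meets the structural description of the rule, so the form surfaces unchanged.

zovjaxmozwefmo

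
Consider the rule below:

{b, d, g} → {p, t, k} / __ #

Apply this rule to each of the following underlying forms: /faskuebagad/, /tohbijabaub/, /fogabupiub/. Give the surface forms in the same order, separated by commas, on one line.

faskuebagat, tohbijabaup, fogabupiup

/faskuebagad/: /d/ is a voiced stop in word-final position, so it devoices to [t]. → [faskuebagat].
/tohbijabaub/: /b/ is a voiced stop in word-final position, so it devoices to [p]. → [tohbijabaup].
/fogabupiub/: /b/ is a voiced stop in word-final position, so it devoices to [p]. → [fogabupiup].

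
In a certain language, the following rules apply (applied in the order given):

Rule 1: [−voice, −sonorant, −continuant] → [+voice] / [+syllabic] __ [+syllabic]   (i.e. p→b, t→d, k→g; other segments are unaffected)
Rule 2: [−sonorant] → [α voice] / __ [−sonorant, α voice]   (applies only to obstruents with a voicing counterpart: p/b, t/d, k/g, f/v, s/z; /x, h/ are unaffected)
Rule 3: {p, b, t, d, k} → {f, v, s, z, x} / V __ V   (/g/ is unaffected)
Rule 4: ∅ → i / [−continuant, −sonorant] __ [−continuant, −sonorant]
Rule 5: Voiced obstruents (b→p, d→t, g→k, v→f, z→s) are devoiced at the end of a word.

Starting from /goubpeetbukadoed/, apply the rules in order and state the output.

Rule 1 (intervocalic voicing): /k/ is a voiceless stop between vowels /u/ and /a/, so it voices to [g]. /goubpeetbukadoed/ → goubpeetbugadoed.
Rule 2 (regressive voicing assimilation): /b/ precedes the voiceless obstruent /p/, so it devoices to [p] by assimilation. /t/ precedes the voiced obstruent /b/, so it voices to [d] by assimilation. /goubpeetbugadoed/ → gouppeedbugadoed.
Rule 3 (intervocalic spirantization): /d/ is a stop between vowels /a/ and /o/, so it spirantizes to the fricative [z]. /gouppeedbugadoed/ → gouppeedbugazoed.
Rule 4 (stop-cluster i-epenthesis): /p/ and /p/ form a stop–stop cluster, so [i] is inserted between them. /d/ and /b/ form a stop–stop cluster, so [i] is inserted between them. /gouppeedbugazoed/ → goupipeedibugazoed.
Rule 5 (final devoicing): /d/ is a voiced obstruent in word-final position, so it devoices to [t]. /goupipeedibugazoed/ → goupipeedibugazoet.

goupipeedibugazoet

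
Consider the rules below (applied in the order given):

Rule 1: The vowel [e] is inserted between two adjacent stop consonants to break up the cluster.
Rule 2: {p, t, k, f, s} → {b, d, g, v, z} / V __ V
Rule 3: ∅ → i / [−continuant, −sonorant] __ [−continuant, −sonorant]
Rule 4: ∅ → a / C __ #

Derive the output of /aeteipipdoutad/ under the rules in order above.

Rule 1 (stop-cluster e-epenthesis): /p/ and /d/ form a stop–stop cluster, so [e] is inserted between them. /aeteipipdoutad/ → aeteipipedoutad.
Rule 2 (intervocalic voicing): /t/ is a voiceless obstruent between vowels /e/ and /e/, so it voices to [d]. /p/ is a voiceless obstruent between vowels /i/ and /i/, so it voices to [b]. /p/ is a voiceless obstruent between vowels /i/ and /e/, so it voices to [b]. /t/ is a voiceless obstruent between vowels /u/ and /a/, so it voices to [d]. /aeteipipedoutad/ → aedeibibedoudad.
Rule 3 (stop-cluster i-epenthesis): no segment meets the environment; /aedeibibedoudad/ is unchanged.
Rule 4 (final a-epenthesis): the form ends in the consonant /d/, so [a] is inserted word-finally. /aedeibibedoudad/ → aedeibibedoudada.

aedeibibedoudada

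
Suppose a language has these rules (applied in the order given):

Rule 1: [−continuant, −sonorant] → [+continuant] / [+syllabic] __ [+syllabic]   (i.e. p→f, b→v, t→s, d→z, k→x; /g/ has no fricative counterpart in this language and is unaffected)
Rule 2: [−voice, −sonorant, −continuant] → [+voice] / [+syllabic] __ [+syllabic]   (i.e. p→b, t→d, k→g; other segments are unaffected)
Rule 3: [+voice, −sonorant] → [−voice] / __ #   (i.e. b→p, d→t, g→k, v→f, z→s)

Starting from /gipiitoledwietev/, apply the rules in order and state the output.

gifiisoledwiesef

Rule 1 (intervocalic spirantization): /p/ is a stop between vowels /i/ and /i/, so it spirantizes to the fricative [f]. /t/ is a stop between vowels /i/ and /o/, so it spirantizes to the fricative [s]. /t/ is a stop between vowels /e/ and /e/, so it spirantizes to the fricative [s]. /gipiitoledwietev/ → gifiisoledwiesev.
Rule 2 (intervocalic voicing): no segment meets the environment; /gifiisoledwiesev/ is unchanged.
Rule 3 (final devoicing): /v/ is a voiced obstruent in word-final position, so it devoices to [f]. /gifiisoledwiesev/ → gifiisoledwiesef.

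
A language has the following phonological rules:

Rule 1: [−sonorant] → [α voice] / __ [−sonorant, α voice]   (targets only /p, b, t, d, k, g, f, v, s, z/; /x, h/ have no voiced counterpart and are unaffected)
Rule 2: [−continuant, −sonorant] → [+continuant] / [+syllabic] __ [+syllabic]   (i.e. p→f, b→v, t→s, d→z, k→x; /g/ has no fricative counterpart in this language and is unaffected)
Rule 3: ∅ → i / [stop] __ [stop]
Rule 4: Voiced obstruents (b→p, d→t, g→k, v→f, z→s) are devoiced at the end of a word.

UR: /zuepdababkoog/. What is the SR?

zuebidavapikook

Rule 1 (regressive voicing assimilation): /p/ precedes the voiced obstruent /d/, so it voices to [b] by assimilation. /b/ precedes the voiceless obstruent /k/, so it devoices to [p] by assimilation. /zuepdababkoog/ → zuebdabapkoog.
Rule 2 (intervocalic spirantization): /b/ is a stop between vowels /a/ and /a/, so it spirantizes to the fricative [v]. /zuebdabapkoog/ → zuebdavapkoog.
Rule 3 (stop-cluster i-epenthesis): /b/ and /d/ form a stop–stop cluster, so [i] is inserted between them. /p/ and /k/ form a stop–stop cluster, so [i] is inserted between them. /zuebdavapkoog/ → zuebidavapikoog.
Rule 4 (final devoicing): /g/ is a voiced obstruent in word-final position, so it devoices to [k]. /zuebidavapikoog/ → zuebidavapikook.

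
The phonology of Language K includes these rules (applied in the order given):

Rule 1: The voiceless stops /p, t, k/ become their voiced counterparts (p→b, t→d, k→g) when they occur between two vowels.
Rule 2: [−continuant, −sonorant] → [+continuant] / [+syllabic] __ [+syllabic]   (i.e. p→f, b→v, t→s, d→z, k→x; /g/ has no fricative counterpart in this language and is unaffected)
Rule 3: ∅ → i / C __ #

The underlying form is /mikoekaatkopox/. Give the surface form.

migoegaatkovoxi

Rule 1 (intervocalic voicing): /k/ is a voiceless stop between vowels /i/ and /o/, so it voices to [g]. /k/ is a voiceless stop between vowels /e/ and /a/, so it voices to [g]. /p/ is a voiceless stop between vowels /o/ and /o/, so it voices to [b]. /mikoekaatkopox/ → migoegaatkobox.
Rule 2 (intervocalic spirantization): /b/ is a stop between vowels /o/ and /o/, so it spirantizes to the fricative [v]. /migoegaatkobox/ → migoegaatkovox.
Rule 3 (final i-epenthesis): the form ends in the consonant /x/, so [i] is inserted word-finally. /migoegaatkovox/ → migoegaatkovoxi.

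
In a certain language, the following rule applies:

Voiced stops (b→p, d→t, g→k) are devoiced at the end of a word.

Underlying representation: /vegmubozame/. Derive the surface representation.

vegmubozame

No segment of /vegmubozame/ meets the structural description of the rule, so the form surfaces unchanged.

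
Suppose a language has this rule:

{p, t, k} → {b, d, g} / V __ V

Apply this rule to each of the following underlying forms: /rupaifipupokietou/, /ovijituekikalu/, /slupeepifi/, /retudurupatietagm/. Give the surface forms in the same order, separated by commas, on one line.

/rupaifipupokietou/: /p/ is a voiceless stop between vowels /u/ and /a/, so it voices to [b]. /p/ is a voiceless stop between vowels /i/ and /u/, so it voices to [b]. /p/ is a voiceless stop between vowels /u/ and /o/, so it voices to [b]. /k/ is a voiceless stop between vowels /o/ and /i/, so it voices to [g]. /t/ is a voiceless stop between vowels /e/ and /o/, so it voices to [d]. → [rubaifibubogiedou].
/ovijituekikalu/: /t/ is a voiceless stop between vowels /i/ and /u/, so it voices to [d]. /k/ is a voiceless stop between vowels /e/ and /i/, so it voices to [g]. /k/ is a voiceless stop between vowels /i/ and /a/, so it voices to [g]. → [ovijiduegigalu].
/slupeepifi/: /p/ is a voiceless stop between vowels /u/ and /e/, so it voices to [b]. /p/ is a voiceless stop between vowels /e/ and /i/, so it voices to [b]. → [slubeebifi].
/retudurupatietagm/: /t/ is a voiceless stop between vowels /e/ and /u/, so it voices to [d]. /p/ is a voiceless stop between vowels /u/ and /a/, so it voices to [b]. /t/ is a voiceless stop between vowels /a/ and /i/, so it voices to [d]. /t/ is a voiceless stop between vowels /e/ and /a/, so it voices to [d]. → [redudurubadiedagm].

rubaifibubogiedou, ovijiduegigalu, slubeebifi, redudurubadiedagm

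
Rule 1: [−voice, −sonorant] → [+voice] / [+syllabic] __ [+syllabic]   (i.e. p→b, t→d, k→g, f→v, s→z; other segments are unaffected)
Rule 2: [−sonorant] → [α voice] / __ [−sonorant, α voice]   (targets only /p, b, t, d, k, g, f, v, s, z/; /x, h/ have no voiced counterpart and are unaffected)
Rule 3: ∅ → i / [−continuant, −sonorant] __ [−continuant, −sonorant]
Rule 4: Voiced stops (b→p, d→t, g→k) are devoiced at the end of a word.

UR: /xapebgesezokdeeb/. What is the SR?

Rule 1 (intervocalic voicing): /p/ is a voiceless obstruent between vowels /a/ and /e/, so it voices to [b]. /s/ is a voiceless obstruent between vowels /e/ and /e/, so it voices to [z]. /xapebgesezokdeeb/ → xabebgezezokdeeb.
Rule 2 (regressive voicing assimilation): /k/ precedes the voiced obstruent /d/, so it voices to [g] by assimilation. /xabebgezezokdeeb/ → xabebgezezogdeeb.
Rule 3 (stop-cluster i-epenthesis): /b/ and /g/ form a stop–stop cluster, so [i] is inserted between them. /g/ and /d/ form a stop–stop cluster, so [i] is inserted between them. /xabebgezezogdeeb/ → xabebigezezogideeb.
Rule 4 (final devoicing): /b/ is a voiced stop in word-final position, so it devoices to [p]. /xabebigezezogideeb/ → xabebigezezogideep.

xabebigezezogideep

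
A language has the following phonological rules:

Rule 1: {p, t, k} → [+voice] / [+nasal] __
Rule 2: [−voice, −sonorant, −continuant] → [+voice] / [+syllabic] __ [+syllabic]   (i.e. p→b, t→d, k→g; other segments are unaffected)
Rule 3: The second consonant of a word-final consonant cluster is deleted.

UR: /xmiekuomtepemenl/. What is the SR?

xmieguomdebemen

Rule 1 (post-nasal voicing): /t/ is a voiceless stop immediately after the nasal /m/, so it voices to [d]. /xmiekuomtepemenl/ → xmiekuomdepemenl.
Rule 2 (intervocalic voicing): /k/ is a voiceless stop between vowels /e/ and /u/, so it voices to [g]. /p/ is a voiceless stop between vowels /e/ and /e/, so it voices to [b]. /xmiekuomdepemenl/ → xmieguomdebemenl.
Rule 3 (final cluster simplification): /l/ is the second consonant of a word-final cluster /nl/, so it deletes. /xmieguomdebemenl/ → xmieguomdebemen.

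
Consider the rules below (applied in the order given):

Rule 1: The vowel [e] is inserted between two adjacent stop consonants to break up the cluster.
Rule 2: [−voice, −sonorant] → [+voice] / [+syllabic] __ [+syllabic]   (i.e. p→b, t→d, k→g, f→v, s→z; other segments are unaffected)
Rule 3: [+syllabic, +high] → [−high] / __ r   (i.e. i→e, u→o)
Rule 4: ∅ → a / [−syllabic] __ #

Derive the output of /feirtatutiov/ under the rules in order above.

Rule 1 (stop-cluster e-epenthesis): no segment meets the environment; /feirtatutiov/ is unchanged.
Rule 2 (intervocalic voicing): /t/ is a voiceless obstruent between vowels /a/ and /u/, so it voices to [d]. /t/ is a voiceless obstruent between vowels /u/ and /i/, so it voices to [d]. /feirtatutiov/ → feirtadudiov.
Rule 3 (pre-rhotic lowering): /i/ is a high vowel immediately before /r/, so it lowers to [e]. /feirtadudiov/ → feertadudiov.
Rule 4 (final a-epenthesis): the form ends in the consonant /v/, so [a] is inserted word-finally. /feertadudiov/ → feertadudiova.

feertadudiova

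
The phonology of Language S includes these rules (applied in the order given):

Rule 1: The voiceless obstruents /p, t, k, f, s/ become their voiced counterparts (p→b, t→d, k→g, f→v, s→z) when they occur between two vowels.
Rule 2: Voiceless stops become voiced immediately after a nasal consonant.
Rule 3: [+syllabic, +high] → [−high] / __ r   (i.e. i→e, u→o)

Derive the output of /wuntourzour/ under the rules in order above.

wundoorzoor

Rule 1 (intervocalic voicing): no segment meets the environment; /wuntourzour/ is unchanged.
Rule 2 (post-nasal voicing): /t/ is a voiceless stop immediately after the nasal /n/, so it voices to [d]. /wuntourzour/ → wundourzour.
Rule 3 (pre-rhotic lowering): /u/ is a high vowel immediately before /r/, so it lowers to [o]. /u/ is a high vowel immediately before /r/, so it lowers to [o]. /wundourzour/ → wundoorzoor.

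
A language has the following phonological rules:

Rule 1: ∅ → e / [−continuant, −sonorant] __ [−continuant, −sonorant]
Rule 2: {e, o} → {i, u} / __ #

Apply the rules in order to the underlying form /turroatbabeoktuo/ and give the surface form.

Rule 1 (stop-cluster e-epenthesis): /t/ and /b/ form a stop–stop cluster, so [e] is inserted between them. /k/ and /t/ form a stop–stop cluster, so [e] is inserted between them. /turroatbabeoktuo/ → turroatebabeoketuo.
Rule 2 (final vowel raising): /o/ is a mid vowel in word-final position, so it raises to [u]. /turroatebabeoketuo/ → turroatebabeoketuu.

turroatebabeoketuu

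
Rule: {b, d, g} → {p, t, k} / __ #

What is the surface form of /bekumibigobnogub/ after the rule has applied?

/b/ is a voiced stop in word-final position, so it devoices to [p].
Surface form: [bekumibigobnogup].

bekumibigobnogup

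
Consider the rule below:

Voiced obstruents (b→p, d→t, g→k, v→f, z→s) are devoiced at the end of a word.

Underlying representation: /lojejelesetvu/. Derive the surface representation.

No segment of /lojejelesetvu/ meets the structural description of the rule, so the form surfaces unchanged.

lojejelesetvu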